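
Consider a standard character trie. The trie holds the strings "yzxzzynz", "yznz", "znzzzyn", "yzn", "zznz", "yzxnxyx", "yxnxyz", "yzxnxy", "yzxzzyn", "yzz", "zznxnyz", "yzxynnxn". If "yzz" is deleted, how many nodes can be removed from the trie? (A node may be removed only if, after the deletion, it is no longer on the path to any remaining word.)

1

After clearing the end-marker at "yzz", prune upward until reaching a node still needed by another word.
The suffix "z" (1 node) is used only by "yzz"; the node for "yz" still has the child "x", so pruning stops there.
Nodes removed: 1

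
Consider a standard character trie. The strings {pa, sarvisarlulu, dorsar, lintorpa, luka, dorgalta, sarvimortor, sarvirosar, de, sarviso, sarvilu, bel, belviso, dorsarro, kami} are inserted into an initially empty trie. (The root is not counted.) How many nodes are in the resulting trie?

Count nodes per top-level branch (shared prefixes stored once):
  'b'-branch (bel, belviso): 7 nodes
  'd'-branch (de, dorgalta, dorsar, dorsarro): 14 nodes
  'k'-branch (kami): 4 nodes
  'l'-branch (lintorpa, luka): 11 nodes
  'p'-branch (pa): 2 nodes
  's'-branch (sarvilu, sarvimortor, sarvirosar, sarvisarlulu, sarviso): 26 nodes
Sum: 64

64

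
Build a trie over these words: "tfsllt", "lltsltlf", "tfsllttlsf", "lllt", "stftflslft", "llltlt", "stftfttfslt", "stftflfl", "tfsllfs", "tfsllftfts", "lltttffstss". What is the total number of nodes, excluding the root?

54

Count nodes per top-level branch (shared prefixes stored once):
  'l'-branch (lllt, llltlt, lltsltlf, lltttffstss): 20 nodes
  's'-branch (stftflfl, stftflslft, stftfttfslt): 18 nodes
  't'-branch (tfsllfs, tfsllftfts, tfsllt, tfsllttlsf): 16 nodes
Sum: 54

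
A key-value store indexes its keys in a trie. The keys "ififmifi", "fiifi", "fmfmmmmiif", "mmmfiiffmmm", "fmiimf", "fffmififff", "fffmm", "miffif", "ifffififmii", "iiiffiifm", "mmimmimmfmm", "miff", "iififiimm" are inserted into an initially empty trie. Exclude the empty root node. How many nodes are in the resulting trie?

85

Insert word by word; a character creates a node only if that edge doesn't already exist:
  "ififmifi" → 8 new (i, f, i, f, m, i, f, i)
  "fiifi" → 5 new (f, i, i, f, i)
  "fmfmmmmiif" → prefix "f" already present; 9 new (m, f, m, m, m, m, i, i, f)
  "mmmfiiffmmm" → 11 new (m, m, m, f, i, i, f, f, m, m, m)
  "fmiimf" → prefix "fm" already present; 4 new (i, i, m, f)
  "fffmififff" → prefix "f" already present; 9 new (f, f, m, i, f, i, f, f, f)
  "fffmm" → prefix "fffm" already present; 1 new (m)
  "miffif" → prefix "m" already present; 5 new (i, f, f, i, f)
  "ifffififmii" → prefix "if" already present; 9 new (f, f, i, f, i, f, m, i, i)
  "iiiffiifm" → prefix "i" already present; 8 new (i, i, f, f, i, i, f, m)
  "mmimmimmfmm" → prefix "mm" already present; 9 new (i, m, m, i, m, m, f, m, m)
  "miff" → prefix "miff" already present; 0 new (none)
  "iififiimm" → prefix "ii" already present; 7 new (f, i, f, i, i, m, m)
Total nodes = 8 + 5 + 9 + 11 + 4 + 9 + 1 + 5 + 9 + 8 + 9 + 0 + 7 = 85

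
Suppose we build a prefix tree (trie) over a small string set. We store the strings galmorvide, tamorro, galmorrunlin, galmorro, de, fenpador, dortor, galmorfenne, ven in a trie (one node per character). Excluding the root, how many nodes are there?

47

Trace insertions, counting only characters that open a new branch:
  "galmorvide" → 10 new (g, a, l, m, o, r, v, i, d, e)
  "tamorro" → 7 new (t, a, m, o, r, r, o)
  "galmorrunlin" → prefix "galmor" already present; 6 new (r, u, n, l, i, n)
  "galmorro" → prefix "galmorr" already present; 1 new (o)
  "de" → 2 new (d, e)
  "fenpador" → 8 new (f, e, n, p, a, d, o, r)
  "dortor" → prefix "d" already present; 5 new (o, r, t, o, r)
  "galmorfenne" → prefix "galmor" already present; 5 new (f, e, n, n, e)
  "ven" → 3 new (v, e, n)
Total nodes = 10 + 7 + 6 + 1 + 2 + 8 + 5 + 5 + 3 = 47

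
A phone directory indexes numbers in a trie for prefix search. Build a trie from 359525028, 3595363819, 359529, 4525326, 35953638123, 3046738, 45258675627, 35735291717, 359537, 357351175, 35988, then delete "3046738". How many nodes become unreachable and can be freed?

6

A node on "3046738"'s path can go only if nothing else ends at it or branches off below it.
The suffix "046738" (6 nodes) is used only by "3046738"; the node for "3" still has the child "5", so pruning stops there.
Nodes removed: 6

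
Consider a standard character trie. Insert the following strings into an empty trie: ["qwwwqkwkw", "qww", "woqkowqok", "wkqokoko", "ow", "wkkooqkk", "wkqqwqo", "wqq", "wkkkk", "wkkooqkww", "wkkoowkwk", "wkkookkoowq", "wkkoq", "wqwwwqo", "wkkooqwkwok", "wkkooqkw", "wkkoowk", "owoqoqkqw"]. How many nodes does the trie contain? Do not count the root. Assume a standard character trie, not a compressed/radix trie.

For each word, the new-node count is its length minus the longest prefix already in the trie:
  "qwwwqkwkw" → 9 new (q, w, w, w, q, k, w, k, w)
  "qww" → prefix "qww" already present; 0 new (none)
  "woqkowqok" → 9 new (w, o, q, k, o, w, q, o, k)
  "wkqokoko" → prefix "w" already present; 7 new (k, q, o, k, o, k, o)
  "ow" → 2 new (o, w)
  "wkkooqkk" → prefix "wk" already present; 6 new (k, o, o, q, k, k)
  "wkqqwqo" → prefix "wkq" already present; 4 new (q, w, q, o)
  "wqq" → prefix "w" already present; 2 new (q, q)
  "wkkkk" → prefix "wkk" already present; 2 new (k, k)
  "wkkooqkww" → prefix "wkkooqk" already present; 2 new (w, w)
  "wkkoowkwk" → prefix "wkkoo" already present; 4 new (w, k, w, k)
  "wkkookkoowq" → prefix "wkkoo" already present; 6 new (k, k, o, o, w, q)
  "wkkoq" → prefix "wkko" already present; 1 new (q)
  "wqwwwqo" → prefix "wq" already present; 5 new (w, w, w, q, o)
  "wkkooqwkwok" → prefix "wkkooq" already present; 5 new (w, k, w, o, k)
  "wkkooqkw" → prefix "wkkooqkw" already present; 0 new (none)
  "wkkoowk" → prefix "wkkoowk" already present; 0 new (none)
  "owoqoqkqw" → prefix "ow" already present; 7 new (o, q, o, q, k, q, w)
Total nodes = 9 + 0 + 9 + 7 + 2 + 6 + 4 + 2 + 2 + 2 + 4 + 6 + 1 + 5 + 5 + 0 + 0 + 7 = 71

71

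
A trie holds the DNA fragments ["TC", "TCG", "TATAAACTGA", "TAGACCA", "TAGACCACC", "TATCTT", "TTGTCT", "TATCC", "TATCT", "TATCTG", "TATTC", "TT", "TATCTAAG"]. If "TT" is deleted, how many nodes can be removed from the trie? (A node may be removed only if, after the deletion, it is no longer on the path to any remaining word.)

After clearing the end-marker at "TT", prune upward until reaching a node still needed by another word.
Every node on "TT" is still needed (e.g. by "TTGTCT"), so nothing is freed.
Nodes removed: 0

0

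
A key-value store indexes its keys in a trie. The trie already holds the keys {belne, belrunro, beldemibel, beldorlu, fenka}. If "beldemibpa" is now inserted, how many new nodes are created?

2

Walking "beldemibpa" from the root, the first 8 characters ("beldemib") follow existing edges; "p" is the first miss.
New nodes needed: |"beldemibpa"| − 8 = 10 − 8 = 2.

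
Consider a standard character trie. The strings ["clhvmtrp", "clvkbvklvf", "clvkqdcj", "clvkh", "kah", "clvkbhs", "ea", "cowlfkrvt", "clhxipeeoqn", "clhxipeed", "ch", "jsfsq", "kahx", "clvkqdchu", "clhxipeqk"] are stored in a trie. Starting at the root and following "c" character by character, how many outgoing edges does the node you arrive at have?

3

Walk "c" from the root, arriving at one node.
Characters that immediately follow "c" among the stored strings: {h, l, o}.
That node has 3 child edges.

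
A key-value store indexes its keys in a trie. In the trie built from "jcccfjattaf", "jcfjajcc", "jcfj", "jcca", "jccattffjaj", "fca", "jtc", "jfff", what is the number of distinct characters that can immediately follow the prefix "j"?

The children of the "j" node are the distinct next characters among strings starting with "j".
Characters that immediately follow "j" among the stored strings: {c, f, t}.
That node has 3 child edges.

3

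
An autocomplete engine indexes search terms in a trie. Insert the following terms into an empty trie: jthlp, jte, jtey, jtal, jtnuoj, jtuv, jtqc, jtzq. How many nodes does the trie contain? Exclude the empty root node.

19

Count nodes per top-level branch (shared prefixes stored once):
  'j'-branch (jtal, jte, jtey, jthlp, jtnuoj, jtqc, jtuv, jtzq): 19 nodes
Sum: 19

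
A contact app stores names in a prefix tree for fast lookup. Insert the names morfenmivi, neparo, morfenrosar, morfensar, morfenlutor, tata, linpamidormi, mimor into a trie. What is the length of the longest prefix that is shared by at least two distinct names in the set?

The deepest shared node is where two words last agree before diverging.
"morfenlutor" and "morfenmivi" agree on "morfen" (6 characters) before diverging; nothing deeper is shared.
Longest shared-prefix length: 6

6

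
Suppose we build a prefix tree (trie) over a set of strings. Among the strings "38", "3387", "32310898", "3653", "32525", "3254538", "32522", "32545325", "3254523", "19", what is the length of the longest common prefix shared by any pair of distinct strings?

6

Equivalently: take the maximum, over all pairs, of their longest common prefix length.
"32545325" and "3254538" agree on "325453" (6 characters) before diverging; nothing deeper is shared.
Longest shared-prefix length: 6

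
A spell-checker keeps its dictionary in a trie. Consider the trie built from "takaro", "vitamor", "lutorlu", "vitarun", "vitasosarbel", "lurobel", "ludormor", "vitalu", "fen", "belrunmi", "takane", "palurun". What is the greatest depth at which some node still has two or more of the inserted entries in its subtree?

Look for the deepest trie node that still has at least two words in its subtree.
e.g. "takane" and "takaro" share the prefix "taka" of length 4; no pair shares a longer one.
Longest shared-prefix length: 4

4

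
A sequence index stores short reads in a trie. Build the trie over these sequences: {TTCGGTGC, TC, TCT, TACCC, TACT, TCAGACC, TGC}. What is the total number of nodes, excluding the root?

22

Insert word by word; a character creates a node only if that edge doesn't already exist:
  "TTCGGTGC" → 8 new (T, T, C, G, G, T, G, C)
  "TC" → prefix "T" already present; 1 new (C)
  "TCT" → prefix "TC" already present; 1 new (T)
  "TACCC" → prefix "T" already present; 4 new (A, C, C, C)
  "TACT" → prefix "TAC" already present; 1 new (T)
  "TCAGACC" → prefix "TC" already present; 5 new (A, G, A, C, C)
  "TGC" → prefix "T" already present; 2 new (G, C)
Total nodes = 8 + 1 + 1 + 4 + 1 + 5 + 2 = 22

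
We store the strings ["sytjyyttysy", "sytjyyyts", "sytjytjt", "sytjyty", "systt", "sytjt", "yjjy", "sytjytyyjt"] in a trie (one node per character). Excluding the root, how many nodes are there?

Trie structure (* marks end of a word):
(root)
├─ s
│  └─ y
│     ├─ s
│     │  └─ t
│     │     └─ t *
│     └─ t
│        └─ j
│           ├─ t *
│           └─ y
│              ├─ t
│              │  ├─ j
│              │  │  └─ t *
│              │  └─ y *
│              │     └─ y
│              │        └─ j
│              │           └─ t *
│              └─ y
│                 ├─ t
│                 │  └─ t
│                 │     └─ y
│                 │        └─ s
│                 │           └─ y *
│                 └─ y
│                    └─ t
│                       └─ s *
└─ y
   └─ j
      └─ j
         └─ y *
Counting every labelled node above: 29.

29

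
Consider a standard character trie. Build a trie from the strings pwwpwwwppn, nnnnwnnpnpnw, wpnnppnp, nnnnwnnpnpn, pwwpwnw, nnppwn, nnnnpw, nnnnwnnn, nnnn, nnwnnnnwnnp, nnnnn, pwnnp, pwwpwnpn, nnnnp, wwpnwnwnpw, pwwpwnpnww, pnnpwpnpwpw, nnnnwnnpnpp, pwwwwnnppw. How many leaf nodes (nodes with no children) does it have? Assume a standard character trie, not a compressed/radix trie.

A leaf is a node with no children — equivalently, the end of a word that is not a proper prefix of any other stored word.
Those words: "nnnnn", "nnnnpw", "nnnnwnnn", "nnnnwnnpnpnw", "nnnnwnnpnpp", "nnppwn", "nnwnnnnwnnp", "pnnpwpnpwpw", "pwnnp", "pwwpwnpnww", "pwwpwnw", "pwwpwwwppn", "pwwwwnnppw", "wpnnppnp", "wwpnwnwnpw"
Leaf count: 15

15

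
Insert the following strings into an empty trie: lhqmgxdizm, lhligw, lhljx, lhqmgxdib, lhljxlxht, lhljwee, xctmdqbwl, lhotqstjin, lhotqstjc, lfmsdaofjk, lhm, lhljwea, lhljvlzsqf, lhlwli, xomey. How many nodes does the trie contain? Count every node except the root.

66

Trace insertions, counting only characters that open a new branch:
  "lhqmgxdizm" → 10 new (l, h, q, m, g, x, d, i, z, m)
  "lhligw" → prefix "lh" already present; 4 new (l, i, g, w)
  "lhljx" → prefix "lhl" already present; 2 new (j, x)
  "lhqmgxdib" → prefix "lhqmgxdi" already present; 1 new (b)
  "lhljxlxht" → prefix "lhljx" already present; 4 new (l, x, h, t)
  "lhljwee" → prefix "lhlj" already present; 3 new (w, e, e)
  "xctmdqbwl" → 9 new (x, c, t, m, d, q, b, w, l)
  "lhotqstjin" → prefix "lh" already present; 8 new (o, t, q, s, t, j, i, n)
  "lhotqstjc" → prefix "lhotqstj" already present; 1 new (c)
  "lfmsdaofjk" → prefix "l" already present; 9 new (f, m, s, d, a, o, f, j, k)
  "lhm" → prefix "lh" already present; 1 new (m)
  "lhljwea" → prefix "lhljwe" already present; 1 new (a)
  "lhljvlzsqf" → prefix "lhlj" already present; 6 new (v, l, z, s, q, f)
  "lhlwli" → prefix "lhl" already present; 3 new (w, l, i)
  "xomey" → prefix "x" already present; 4 new (o, m, e, y)
Total nodes = 10 + 4 + 2 + 1 + 4 + 3 + 9 + 8 + 1 + 9 + 1 + 1 + 6 + 3 + 4 = 66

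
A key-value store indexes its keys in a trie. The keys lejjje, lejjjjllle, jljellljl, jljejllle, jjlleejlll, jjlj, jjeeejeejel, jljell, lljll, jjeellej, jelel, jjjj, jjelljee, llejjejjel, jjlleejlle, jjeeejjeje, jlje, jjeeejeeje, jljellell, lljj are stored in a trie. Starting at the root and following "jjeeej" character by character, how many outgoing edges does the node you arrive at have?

Follow the path "jjeeej" to its node, then look at its outgoing edges.
Distinct next characters after "jjeeej": e, j.
That node has 2 child edges.

2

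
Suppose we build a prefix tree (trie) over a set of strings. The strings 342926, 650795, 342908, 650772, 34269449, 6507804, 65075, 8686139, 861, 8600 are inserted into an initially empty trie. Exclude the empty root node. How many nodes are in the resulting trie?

35

Count nodes per top-level branch (shared prefixes stored once):
  '3'-branch (34269449, 342908, 342926): 13 nodes
  '6'-branch (65075, 650772, 6507804, 650795): 12 nodes
  '8'-branch (8600, 861, 8686139): 10 nodes
Sum: 35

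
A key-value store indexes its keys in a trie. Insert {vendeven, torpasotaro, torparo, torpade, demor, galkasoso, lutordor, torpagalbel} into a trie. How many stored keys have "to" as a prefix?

Filter for entries beginning with "to":
Matches: "torpade", "torpagalbel", "torparo", "torpasotaro"
Count: 4

4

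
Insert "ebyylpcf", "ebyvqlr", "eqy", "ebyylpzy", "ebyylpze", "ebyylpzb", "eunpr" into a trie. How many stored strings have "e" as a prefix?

Traverse to the node for "e", then collect every word in that subtree.
Words under "e": ebyvqlr, ebyylpcf, ebyylpzb, ebyylpze, ebyylpzy, eqy, eunpr
Count: 7

7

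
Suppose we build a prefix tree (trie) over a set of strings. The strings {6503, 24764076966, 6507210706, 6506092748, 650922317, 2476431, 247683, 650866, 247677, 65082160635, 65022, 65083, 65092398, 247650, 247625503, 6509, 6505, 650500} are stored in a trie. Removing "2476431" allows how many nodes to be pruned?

Walk "2476431" from the leaf back toward the root, removing each node that no remaining word uses.
The suffix "31" (2 nodes) is used only by "2476431"; the node for "24764" still has the child "0", so pruning stops there.
Nodes removed: 2

2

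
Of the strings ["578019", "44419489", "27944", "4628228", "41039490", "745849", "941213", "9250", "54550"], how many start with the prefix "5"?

Walk to "5"; the words in its subtree are exactly those with that prefix.
Matches: "54550", "578019"
Count: 2

2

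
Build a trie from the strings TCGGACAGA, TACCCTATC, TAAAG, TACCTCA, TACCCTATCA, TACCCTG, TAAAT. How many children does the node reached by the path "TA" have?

2

Walk "TA" from the root, arriving at one node.
Characters that immediately follow "TA" among the stored strings: {A, C}.
That node has 2 child edges.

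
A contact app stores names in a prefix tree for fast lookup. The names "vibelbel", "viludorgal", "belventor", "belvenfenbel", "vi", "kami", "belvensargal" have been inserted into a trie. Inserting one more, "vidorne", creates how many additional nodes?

5

"vi" is already a path in the trie; the remaining "dorne" must be added.
New nodes needed: |"vidorne"| − 2 = 7 − 2 = 5.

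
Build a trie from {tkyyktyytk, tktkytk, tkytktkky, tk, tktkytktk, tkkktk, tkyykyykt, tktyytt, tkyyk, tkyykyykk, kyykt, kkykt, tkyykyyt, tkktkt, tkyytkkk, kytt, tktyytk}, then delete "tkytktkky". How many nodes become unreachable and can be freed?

6

After clearing the end-marker at "tkytktkky", prune upward until reaching a node still needed by another word.
The suffix "tktkky" (6 nodes) is used only by "tkytktkky"; the node for "tky" still has the child "y", so pruning stops there.
Nodes removed: 6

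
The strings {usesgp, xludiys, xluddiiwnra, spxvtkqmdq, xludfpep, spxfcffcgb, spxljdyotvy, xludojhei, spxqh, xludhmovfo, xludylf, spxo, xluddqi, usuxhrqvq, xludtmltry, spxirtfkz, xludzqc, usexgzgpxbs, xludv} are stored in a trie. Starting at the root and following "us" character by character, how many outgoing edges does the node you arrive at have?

Follow the path "us" to its node, then look at its outgoing edges.
Characters that immediately follow "us" among the stored strings: {e, u}.
That node has 2 child edges.

2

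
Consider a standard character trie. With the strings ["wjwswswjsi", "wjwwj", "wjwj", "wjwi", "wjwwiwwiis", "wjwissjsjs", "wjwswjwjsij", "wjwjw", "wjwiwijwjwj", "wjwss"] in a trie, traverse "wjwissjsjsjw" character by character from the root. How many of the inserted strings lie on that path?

2

Check each prefix of "wjwissjsjsjw" against the stored set — each match is an end-marker on the path.
Prefixes of the query that are stored words: "wjwi", "wjwissjsjs"
Count: 2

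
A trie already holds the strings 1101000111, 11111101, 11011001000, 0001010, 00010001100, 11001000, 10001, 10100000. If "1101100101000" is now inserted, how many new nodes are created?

The longest prefix of "1101100101000" already in the trie is "110110010" (length 9).
Each of the 4 remaining characters creates one node.

4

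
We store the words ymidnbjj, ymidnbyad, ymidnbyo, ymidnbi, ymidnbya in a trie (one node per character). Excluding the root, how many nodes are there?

13

For each word, the new-node count is its length minus the longest prefix already in the trie:
  "ymidnbjj" → 8 new (y, m, i, d, n, b, j, j)
  "ymidnbyad" → prefix "ymidnb" already present; 3 new (y, a, d)
  "ymidnbyo" → prefix "ymidnby" already present; 1 new (o)
  "ymidnbi" → prefix "ymidnb" already present; 1 new (i)
  "ymidnbya" → prefix "ymidnbya" already present; 0 new (none)
Total nodes = 8 + 3 + 1 + 1 + 0 = 13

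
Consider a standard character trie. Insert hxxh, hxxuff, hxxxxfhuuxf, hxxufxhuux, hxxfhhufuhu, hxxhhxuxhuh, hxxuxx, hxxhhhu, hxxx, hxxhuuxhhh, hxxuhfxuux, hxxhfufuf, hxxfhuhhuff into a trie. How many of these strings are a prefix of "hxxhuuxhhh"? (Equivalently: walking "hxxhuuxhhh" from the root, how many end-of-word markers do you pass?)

2

Check each prefix of "hxxhuuxhhh" against the stored set — each match is an end-marker on the path.
Prefixes of the query that are stored words: "hxxh", "hxxhuuxhhh"
Count: 2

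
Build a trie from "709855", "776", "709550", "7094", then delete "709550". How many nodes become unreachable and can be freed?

A node on "709550"'s path can go only if nothing else ends at it or branches off below it.
The suffix "550" (3 nodes) is used only by "709550"; the node for "709" still has the child "8", so pruning stops there.
Nodes removed: 3

3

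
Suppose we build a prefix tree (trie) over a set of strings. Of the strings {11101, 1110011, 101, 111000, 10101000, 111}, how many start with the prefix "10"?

Traverse to the node for "10", then collect every word in that subtree.
Matches: "101", "10101000"
Count: 2

2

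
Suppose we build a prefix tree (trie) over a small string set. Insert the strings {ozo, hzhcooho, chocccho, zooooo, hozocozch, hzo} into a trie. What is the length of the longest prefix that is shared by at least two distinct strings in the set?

2

Look for the deepest trie node that still has at least two words in its subtree.
"hzhcooho" and "hzo" agree on "hz" (2 characters) before diverging; nothing deeper is shared.
Longest shared-prefix length: 2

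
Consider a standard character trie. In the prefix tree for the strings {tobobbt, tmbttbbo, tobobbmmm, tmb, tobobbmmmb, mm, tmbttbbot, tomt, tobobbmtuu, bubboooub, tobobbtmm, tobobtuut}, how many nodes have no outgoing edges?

8

A leaf is a node with no children — equivalently, the end of a word that is not a proper prefix of any other stored word.
Those words: "bubboooub", "mm", "tmbttbbot", "tobobbmmmb", "tobobbmtuu", "tobobbtmm", "tobobtuut", "tomt"
Leaf count: 8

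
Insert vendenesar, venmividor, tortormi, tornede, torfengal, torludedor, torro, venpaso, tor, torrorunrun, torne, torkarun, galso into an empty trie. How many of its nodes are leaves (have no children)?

10

A leaf is a node with no children — equivalently, the end of a word that is not a proper prefix of any other stored word.
Those words: "galso", "torfengal", "torkarun", "torludedor", "tornede", "torrorunrun", "tortormi", "vendenesar", "venmividor", "venpaso"
Leaf count: 10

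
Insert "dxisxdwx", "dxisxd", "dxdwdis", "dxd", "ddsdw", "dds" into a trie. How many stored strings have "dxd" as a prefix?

2

Filter for entries beginning with "dxd":
Words under "dxd": dxd, dxdwdis
Count: 2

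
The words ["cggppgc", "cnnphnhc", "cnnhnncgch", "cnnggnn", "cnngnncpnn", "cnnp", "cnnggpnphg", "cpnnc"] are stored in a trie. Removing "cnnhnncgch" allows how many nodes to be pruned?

7

Walk "cnnhnncgch" from the leaf back toward the root, removing each node that no remaining word uses.
The suffix "hnncgch" (7 nodes) is used only by "cnnhnncgch"; the node for "cnn" still has the child "p", so pruning stops there.
Nodes removed: 7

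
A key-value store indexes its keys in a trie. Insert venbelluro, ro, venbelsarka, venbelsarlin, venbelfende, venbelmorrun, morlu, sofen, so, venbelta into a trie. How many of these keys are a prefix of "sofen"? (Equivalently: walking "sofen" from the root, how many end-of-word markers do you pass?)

2

Traverse "sofen" character by character; count nodes along the way that are marked as word ends.
Prefixes of the query that are stored words: "so", "sofen"
Count: 2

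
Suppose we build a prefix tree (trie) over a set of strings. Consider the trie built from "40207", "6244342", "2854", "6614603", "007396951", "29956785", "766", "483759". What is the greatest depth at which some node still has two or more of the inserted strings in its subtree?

1

Look for the deepest trie node that still has at least two words in its subtree.
e.g. "2854" and "29956785" share the prefix "2" of length 1; no pair shares a longer one.
Longest shared-prefix length: 1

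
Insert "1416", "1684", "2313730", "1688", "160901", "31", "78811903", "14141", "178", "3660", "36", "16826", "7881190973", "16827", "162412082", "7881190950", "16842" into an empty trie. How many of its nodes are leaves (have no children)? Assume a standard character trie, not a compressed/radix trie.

A leaf is a node with no children — equivalently, the end of a word that is not a proper prefix of any other stored word.
Those words: "14141", "1416", "160901", "162412082", "16826", "16827", "16842", "1688", "178", "2313730", "31", "3660", "78811903", "7881190950", "7881190973"
Leaf count: 15

15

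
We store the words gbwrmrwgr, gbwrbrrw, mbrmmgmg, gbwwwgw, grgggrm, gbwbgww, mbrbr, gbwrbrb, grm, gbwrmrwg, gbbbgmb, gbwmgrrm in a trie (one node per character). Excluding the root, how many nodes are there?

Insert word by word; a character creates a node only if that edge doesn't already exist:
  "gbwrmrwgr" → 9 new (g, b, w, r, m, r, w, g, r)
  "gbwrbrrw" → prefix "gbwr" already present; 4 new (b, r, r, w)
  "mbrmmgmg" → 8 new (m, b, r, m, m, g, m, g)
  "gbwwwgw" → prefix "gbw" already present; 4 new (w, w, g, w)
  "grgggrm" → prefix "g" already present; 6 new (r, g, g, g, r, m)
  "gbwbgww" → prefix "gbw" already present; 4 new (b, g, w, w)
  "mbrbr" → prefix "mbr" already present; 2 new (b, r)
  "gbwrbrb" → prefix "gbwrbr" already present; 1 new (b)
  "grm" → prefix "gr" already present; 1 new (m)
  "gbwrmrwg" → prefix "gbwrmrwg" already present; 0 new (none)
  "gbbbgmb" → prefix "gb" already present; 5 new (b, b, g, m, b)
  "gbwmgrrm" → prefix "gbw" already present; 5 new (m, g, r, r, m)
Total nodes = 9 + 4 + 8 + 4 + 6 + 4 + 2 + 1 + 1 + 0 + 5 + 5 = 49

49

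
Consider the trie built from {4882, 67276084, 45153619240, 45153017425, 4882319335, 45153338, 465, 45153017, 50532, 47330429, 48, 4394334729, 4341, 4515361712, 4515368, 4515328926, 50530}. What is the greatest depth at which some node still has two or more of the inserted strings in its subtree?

Look for the deepest trie node that still has at least two words in its subtree.
"45153017" and "45153017425" agree on "45153017" (8 characters) before diverging; nothing deeper is shared.
Longest shared-prefix length: 8

8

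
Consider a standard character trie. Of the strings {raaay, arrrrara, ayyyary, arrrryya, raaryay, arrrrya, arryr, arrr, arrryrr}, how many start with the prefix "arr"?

6

Filter for entries beginning with "arr":
Matches: "arrr", "arrrrara", "arrrrya", "arrrryya", "arrryrr", "arryr"
Count: 6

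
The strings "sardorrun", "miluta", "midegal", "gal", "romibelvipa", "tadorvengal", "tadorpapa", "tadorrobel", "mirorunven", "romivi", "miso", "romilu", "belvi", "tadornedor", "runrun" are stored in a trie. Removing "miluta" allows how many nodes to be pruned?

4

A node on "miluta"'s path can go only if nothing else ends at it or branches off below it.
The suffix "luta" (4 nodes) is used only by "miluta"; the node for "mi" still has the child "d", so pruning stops there.
Nodes removed: 4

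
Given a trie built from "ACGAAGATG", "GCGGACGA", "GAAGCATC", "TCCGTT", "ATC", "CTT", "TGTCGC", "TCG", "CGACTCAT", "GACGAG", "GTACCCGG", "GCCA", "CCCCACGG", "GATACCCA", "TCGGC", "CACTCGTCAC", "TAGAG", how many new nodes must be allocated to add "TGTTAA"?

"TGT" is already a path in the trie; the remaining "TAA" must be added.
Each of the 3 remaining characters creates one node.

3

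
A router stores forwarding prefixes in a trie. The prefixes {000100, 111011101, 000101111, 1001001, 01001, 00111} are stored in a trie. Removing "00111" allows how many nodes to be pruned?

3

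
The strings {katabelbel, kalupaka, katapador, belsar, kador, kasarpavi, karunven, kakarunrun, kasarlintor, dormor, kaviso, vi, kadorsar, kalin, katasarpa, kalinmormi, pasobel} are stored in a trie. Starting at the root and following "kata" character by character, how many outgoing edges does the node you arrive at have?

3

Follow the path "kata" to its node, then look at its outgoing edges.
Characters that immediately follow "kata" among the stored strings: {b, p, s}.
That node has 3 child edges.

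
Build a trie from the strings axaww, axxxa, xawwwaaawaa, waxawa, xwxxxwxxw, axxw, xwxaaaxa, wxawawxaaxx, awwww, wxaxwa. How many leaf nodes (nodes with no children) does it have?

A leaf is a node with no children — equivalently, the end of a word that is not a proper prefix of any other stored word.
Those words: "awwww", "axaww", "axxw", "axxxa", "waxawa", "wxawawxaaxx", "wxaxwa", "xawwwaaawaa", "xwxaaaxa", "xwxxxwxxw"
Leaf count: 10

10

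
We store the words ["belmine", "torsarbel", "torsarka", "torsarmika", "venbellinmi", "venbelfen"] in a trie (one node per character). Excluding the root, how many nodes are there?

36

Count nodes per top-level branch (shared prefixes stored once):
  'b'-branch (belmine): 7 nodes
  't'-branch (torsarbel, torsarka, torsarmika): 15 nodes
  'v'-branch (venbelfen, venbellinmi): 14 nodes
Sum: 36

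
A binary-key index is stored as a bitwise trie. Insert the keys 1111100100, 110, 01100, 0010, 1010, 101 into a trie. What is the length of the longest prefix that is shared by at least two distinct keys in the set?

Equivalently: take the maximum, over all pairs, of their longest common prefix length.
e.g. "101" and "1010" share the prefix "101" of length 3; no pair shares a longer one.
Longest shared-prefix length: 3

3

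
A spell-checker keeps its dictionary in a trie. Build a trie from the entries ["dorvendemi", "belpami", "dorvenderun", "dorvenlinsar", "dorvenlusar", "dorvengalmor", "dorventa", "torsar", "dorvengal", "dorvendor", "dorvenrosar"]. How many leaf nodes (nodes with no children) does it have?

10

Leaves are exactly the stored words that no other stored word extends.
Those words: "belpami", "dorvendemi", "dorvenderun", "dorvendor", "dorvengalmor", "dorvenlinsar", "dorvenlusar", "dorvenrosar", "dorventa", "torsar"
Leaf count: 10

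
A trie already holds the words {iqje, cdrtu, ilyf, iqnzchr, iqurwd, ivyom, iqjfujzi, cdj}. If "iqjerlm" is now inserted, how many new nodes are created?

3

"iqje" is already a path in the trie; the remaining "rlm" must be added.
Each of the 3 remaining characters creates one node.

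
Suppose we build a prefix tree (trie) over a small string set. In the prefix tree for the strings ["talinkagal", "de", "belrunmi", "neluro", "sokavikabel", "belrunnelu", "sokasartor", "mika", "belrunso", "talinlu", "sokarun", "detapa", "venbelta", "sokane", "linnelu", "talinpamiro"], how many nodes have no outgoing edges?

Leaves are exactly the stored words that no other stored word extends.
Those words: "belrunmi", "belrunnelu", "belrunso", "detapa", "linnelu", "mika", "neluro", "sokane", "sokarun", "sokasartor", "sokavikabel", "talinkagal", "talinlu", "talinpamiro", "venbelta"
Leaf count: 15

15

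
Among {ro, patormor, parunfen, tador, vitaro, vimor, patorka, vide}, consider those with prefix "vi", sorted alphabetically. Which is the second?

Filter for "vi…" and sort: "vide", "vimor", "vitaro"
The 2nd is vimor.

vimor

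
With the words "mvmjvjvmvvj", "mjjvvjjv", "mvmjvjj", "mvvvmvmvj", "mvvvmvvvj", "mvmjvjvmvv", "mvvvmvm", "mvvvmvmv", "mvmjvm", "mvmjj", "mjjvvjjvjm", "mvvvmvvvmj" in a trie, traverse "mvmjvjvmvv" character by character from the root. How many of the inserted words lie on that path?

1

Traverse "mvmjvjvmvv" character by character; count nodes along the way that are marked as word ends.
Prefixes of the query that are stored words: "mvmjvjvmvv"
Count: 1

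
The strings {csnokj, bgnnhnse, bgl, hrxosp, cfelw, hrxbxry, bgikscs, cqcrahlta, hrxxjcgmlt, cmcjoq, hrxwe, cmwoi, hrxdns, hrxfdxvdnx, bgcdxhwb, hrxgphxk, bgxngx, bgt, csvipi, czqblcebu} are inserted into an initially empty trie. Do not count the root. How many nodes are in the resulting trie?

Insert word by word; a character creates a node only if that edge doesn't already exist:
  "csnokj" → 6 new (c, s, n, o, k, j)
  "bgnnhnse" → 8 new (b, g, n, n, h, n, s, e)
  "bgl" → prefix "bg" already present; 1 new (l)
  "hrxosp" → 6 new (h, r, x, o, s, p)
  "cfelw" → prefix "c" already present; 4 new (f, e, l, w)
  "hrxbxry" → prefix "hrx" already present; 4 new (b, x, r, y)
  "bgikscs" → prefix "bg" already present; 5 new (i, k, s, c, s)
  "cqcrahlta" → prefix "c" already present; 8 new (q, c, r, a, h, l, t, a)
  "hrxxjcgmlt" → prefix "hrx" already present; 7 new (x, j, c, g, m, l, t)
  "cmcjoq" → prefix "c" already present; 5 new (m, c, j, o, q)
  "hrxwe" → prefix "hrx" already present; 2 new (w, e)
  "cmwoi" → prefix "cm" already present; 3 new (w, o, i)
  "hrxdns" → prefix "hrx" already present; 3 new (d, n, s)
  "hrxfdxvdnx" → prefix "hrx" already present; 7 new (f, d, x, v, d, n, x)
  "bgcdxhwb" → prefix "bg" already present; 6 new (c, d, x, h, w, b)
  "hrxgphxk" → prefix "hrx" already present; 5 new (g, p, h, x, k)
  "bgxngx" → prefix "bg" already present; 4 new (x, n, g, x)
  "bgt" → prefix "bg" already present; 1 new (t)
  "csvipi" → prefix "cs" already present; 4 new (v, i, p, i)
  "czqblcebu" → prefix "c" already present; 8 new (z, q, b, l, c, e, b, u)
Total nodes = 6 + 8 + 1 + 6 + 4 + 4 + 5 + 8 + 7 + 5 + 2 + 3 + 3 + 7 + 6 + 5 + 4 + 1 + 4 + 8 = 97

97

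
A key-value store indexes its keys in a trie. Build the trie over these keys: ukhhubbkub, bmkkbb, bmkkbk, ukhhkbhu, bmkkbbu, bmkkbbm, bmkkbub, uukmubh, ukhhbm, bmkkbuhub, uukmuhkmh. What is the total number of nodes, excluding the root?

40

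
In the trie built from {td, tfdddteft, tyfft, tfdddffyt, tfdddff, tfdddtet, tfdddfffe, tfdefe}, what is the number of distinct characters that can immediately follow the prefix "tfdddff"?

Walk "tfdddff" from the root, arriving at one node.
Distinct next characters after "tfdddff": f, y.
That node has 2 child edges.

2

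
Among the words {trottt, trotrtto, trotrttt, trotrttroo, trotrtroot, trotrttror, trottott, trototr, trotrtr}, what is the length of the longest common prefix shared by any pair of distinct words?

The deepest shared node is where two words last agree before diverging.
"trotrttroo" and "trotrttror" agree on "trotrttro" (9 characters) before diverging; nothing deeper is shared.
Longest shared-prefix length: 9

9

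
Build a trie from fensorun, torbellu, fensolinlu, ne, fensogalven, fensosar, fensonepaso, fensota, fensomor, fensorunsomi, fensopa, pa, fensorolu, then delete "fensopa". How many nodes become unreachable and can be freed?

2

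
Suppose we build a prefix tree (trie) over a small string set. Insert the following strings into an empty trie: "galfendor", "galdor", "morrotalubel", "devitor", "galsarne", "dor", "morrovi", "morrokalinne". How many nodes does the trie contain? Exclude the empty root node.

47

Insert word by word; a character creates a node only if that edge doesn't already exist:
  "galfendor" → 9 new (g, a, l, f, e, n, d, o, r)
  "galdor" → prefix "gal" already present; 3 new (d, o, r)
  "morrotalubel" → 12 new (m, o, r, r, o, t, a, l, u, b, e, l)
  "devitor" → 7 new (d, e, v, i, t, o, r)
  "galsarne" → prefix "gal" already present; 5 new (s, a, r, n, e)
  "dor" → prefix "d" already present; 2 new (o, r)
  "morrovi" → prefix "morro" already present; 2 new (v, i)
  "morrokalinne" → prefix "morro" already present; 7 new (k, a, l, i, n, n, e)
Total nodes = 9 + 3 + 12 + 7 + 5 + 2 + 2 + 7 = 47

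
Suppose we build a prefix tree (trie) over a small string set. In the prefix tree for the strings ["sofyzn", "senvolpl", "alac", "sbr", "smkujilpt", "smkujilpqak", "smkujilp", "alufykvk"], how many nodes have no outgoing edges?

7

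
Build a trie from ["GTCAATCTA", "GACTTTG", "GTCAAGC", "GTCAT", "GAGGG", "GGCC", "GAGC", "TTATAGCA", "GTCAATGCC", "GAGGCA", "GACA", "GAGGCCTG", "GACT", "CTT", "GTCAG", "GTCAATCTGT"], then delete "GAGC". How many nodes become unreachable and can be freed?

1

A node on "GAGC"'s path can go only if nothing else ends at it or branches off below it.
The suffix "C" (1 node) is used only by "GAGC"; the node for "GAG" still has the child "G", so pruning stops there.
Nodes removed: 1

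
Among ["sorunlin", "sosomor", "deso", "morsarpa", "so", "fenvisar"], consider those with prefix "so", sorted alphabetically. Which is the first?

so

Filter for "so…" and sort: "so", "sorunlin", "sosomor"
Position 1: so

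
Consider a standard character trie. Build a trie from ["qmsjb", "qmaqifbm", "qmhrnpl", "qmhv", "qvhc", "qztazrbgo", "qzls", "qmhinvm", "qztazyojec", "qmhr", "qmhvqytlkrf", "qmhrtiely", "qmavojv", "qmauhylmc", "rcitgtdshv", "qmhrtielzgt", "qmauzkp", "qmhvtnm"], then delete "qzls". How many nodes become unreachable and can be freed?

2

After clearing the end-marker at "qzls", prune upward until reaching a node still needed by another word.
The suffix "ls" (2 nodes) is used only by "qzls"; the node for "qz" still has the child "t", so pruning stops there.
Nodes removed: 2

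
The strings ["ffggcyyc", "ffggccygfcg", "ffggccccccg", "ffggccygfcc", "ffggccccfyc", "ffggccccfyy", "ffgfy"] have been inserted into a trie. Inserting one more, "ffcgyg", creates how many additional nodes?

Walking "ffcgyg" from the root, the first 2 characters ("ff") follow existing edges; "c" is the first miss.
Each of the 4 remaining characters creates one node.

4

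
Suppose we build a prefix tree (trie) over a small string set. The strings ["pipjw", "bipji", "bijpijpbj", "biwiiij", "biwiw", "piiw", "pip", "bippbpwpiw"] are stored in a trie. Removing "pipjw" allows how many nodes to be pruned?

A node on "pipjw"'s path can go only if nothing else ends at it or branches off below it.
The suffix "jw" (2 nodes) is used only by "pipjw"; "pip" is itself a stored word, so pruning stops there.
Nodes removed: 2

2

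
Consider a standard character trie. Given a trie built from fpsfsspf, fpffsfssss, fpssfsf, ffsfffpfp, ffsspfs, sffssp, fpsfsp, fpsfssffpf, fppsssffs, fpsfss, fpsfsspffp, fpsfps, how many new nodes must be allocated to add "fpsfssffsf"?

The longest prefix of "fpsfssffsf" already in the trie is "fpsfssff" (length 8).
New nodes needed: |"fpsfssffsf"| − 8 = 10 − 8 = 2.

2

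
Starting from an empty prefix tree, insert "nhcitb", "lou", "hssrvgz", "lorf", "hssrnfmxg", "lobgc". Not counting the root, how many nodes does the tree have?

For each word, the new-node count is its length minus the longest prefix already in the trie:
  "nhcitb" → 6 new (n, h, c, i, t, b)
  "lou" → 3 new (l, o, u)
  "hssrvgz" → 7 new (h, s, s, r, v, g, z)
  "lorf" → prefix "lo" already present; 2 new (r, f)
  "hssrnfmxg" → prefix "hssr" already present; 5 new (n, f, m, x, g)
  "lobgc" → prefix "lo" already present; 3 new (b, g, c)
Total nodes = 6 + 3 + 7 + 2 + 5 + 3 = 26

26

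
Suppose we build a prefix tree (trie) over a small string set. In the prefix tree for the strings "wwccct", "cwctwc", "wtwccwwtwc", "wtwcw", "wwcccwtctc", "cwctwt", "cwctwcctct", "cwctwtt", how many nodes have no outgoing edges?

Leaves are exactly the stored words that no other stored word extends.
Those words: "cwctwcctct", "cwctwtt", "wtwccwwtwc", "wtwcw", "wwccct", "wwcccwtctc"
Leaf count: 6

6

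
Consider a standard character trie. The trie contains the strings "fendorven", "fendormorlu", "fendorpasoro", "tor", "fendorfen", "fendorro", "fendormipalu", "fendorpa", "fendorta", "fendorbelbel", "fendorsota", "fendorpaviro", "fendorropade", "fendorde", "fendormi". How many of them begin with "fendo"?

14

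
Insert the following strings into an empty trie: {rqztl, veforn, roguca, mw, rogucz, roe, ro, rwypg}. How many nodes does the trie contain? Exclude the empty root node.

24

Insert word by word; a character creates a node only if that edge doesn't already exist:
  "rqztl" → 5 new (r, q, z, t, l)
  "veforn" → 6 new (v, e, f, o, r, n)
  "roguca" → prefix "r" already present; 5 new (o, g, u, c, a)
  "mw" → 2 new (m, w)
  "rogucz" → prefix "roguc" already present; 1 new (z)
  "roe" → prefix "ro" already present; 1 new (e)
  "ro" → prefix "ro" already present; 0 new (none)
  "rwypg" → prefix "r" already present; 4 new (w, y, p, g)
Total nodes = 5 + 6 + 5 + 2 + 1 + 1 + 0 + 4 = 24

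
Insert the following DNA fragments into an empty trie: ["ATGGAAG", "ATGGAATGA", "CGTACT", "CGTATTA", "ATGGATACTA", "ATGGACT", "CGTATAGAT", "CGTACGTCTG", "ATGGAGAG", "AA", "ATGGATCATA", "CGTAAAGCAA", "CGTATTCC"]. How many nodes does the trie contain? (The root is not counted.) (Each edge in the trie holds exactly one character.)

Count nodes per top-level branch (shared prefixes stored once):
  'A'-branch (AA, ATGGAAG, ATGGAATGA, ATGGACT, ATGGAGAG, ATGGATACTA, ATGGATCATA): 25 nodes
  'C'-branch (CGTAAAGCAA, CGTACGTCTG, CGTACT, CGTATAGAT, CGTATTA, CGTATTCC): 26 nodes
Sum: 51

51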